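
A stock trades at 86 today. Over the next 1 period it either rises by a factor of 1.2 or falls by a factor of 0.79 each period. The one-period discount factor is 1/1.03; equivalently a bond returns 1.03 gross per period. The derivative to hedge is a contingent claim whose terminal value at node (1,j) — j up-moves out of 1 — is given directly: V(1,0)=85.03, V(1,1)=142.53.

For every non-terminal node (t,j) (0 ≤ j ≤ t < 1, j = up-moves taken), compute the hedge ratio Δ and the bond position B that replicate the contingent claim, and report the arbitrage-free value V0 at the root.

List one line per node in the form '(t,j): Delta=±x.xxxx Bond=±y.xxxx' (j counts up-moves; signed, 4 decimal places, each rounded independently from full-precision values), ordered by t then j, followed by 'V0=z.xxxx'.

(0,0): Delta=1.6307 Bond=-25.0123
V0=115.2316

No-arbitrage ⇒ martingale measure with p* = (R−d)/(u−d) = 0.5854.
Payoff layer (t=1): V(1,0)=85.0300, V(1,1)=142.5300
Node (0,0) S=86.0000: V=(p*·142.5300+(1−p*)·85.0300)/1.03=115.2316; Δ=(142.5300−85.0300)/(103.2000−67.9400)=1.6307; B=V−Δ·S=-25.0123
Check: Δ(0,0)·S0 + B(0,0) = 115.2316 = V0.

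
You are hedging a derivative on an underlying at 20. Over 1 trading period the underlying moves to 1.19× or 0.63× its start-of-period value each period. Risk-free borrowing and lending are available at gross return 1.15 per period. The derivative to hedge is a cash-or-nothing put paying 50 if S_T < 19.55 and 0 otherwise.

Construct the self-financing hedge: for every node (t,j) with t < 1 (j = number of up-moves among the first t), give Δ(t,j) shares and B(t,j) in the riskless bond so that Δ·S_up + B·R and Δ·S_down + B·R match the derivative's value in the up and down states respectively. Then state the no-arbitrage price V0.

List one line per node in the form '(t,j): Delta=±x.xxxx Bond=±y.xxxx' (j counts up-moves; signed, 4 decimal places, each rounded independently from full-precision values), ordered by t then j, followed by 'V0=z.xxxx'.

The replicating-portfolio and risk-neutral prices coincide; use p* = (1.15−0.63)/(1.19−0.63) = 0.9286 for the latter.
Terminal payoffs: V(1,0)=50.0000, V(1,1)=0.0000
  t=0,j=0: stock 20.0000 → up 23.8000 (V=0.0000), down 12.6000 (V=50.0000). Price 3.1056; hedge Δ=-4.4643, bond B=92.3913.
Each (Δ,B) replicates both successor values, so the strategy is self-financing and V0 is arbitrage-free.

(0,0): Delta=-4.4643 Bond=92.3913
V0=3.1056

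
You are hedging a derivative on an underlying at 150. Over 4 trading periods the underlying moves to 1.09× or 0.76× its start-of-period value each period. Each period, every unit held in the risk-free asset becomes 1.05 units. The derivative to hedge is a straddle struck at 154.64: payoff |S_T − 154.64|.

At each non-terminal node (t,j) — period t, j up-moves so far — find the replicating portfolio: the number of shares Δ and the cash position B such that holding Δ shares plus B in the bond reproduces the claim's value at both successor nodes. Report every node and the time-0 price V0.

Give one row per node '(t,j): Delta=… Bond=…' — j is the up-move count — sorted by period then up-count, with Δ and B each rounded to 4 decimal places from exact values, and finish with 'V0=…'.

No-arbitrage ⇒ martingale measure with p* = (R−d)/(u−d) = 0.8788.
Terminal payoffs: V(4,0)=104.5967, V(4,1)=82.8674, V(4,2)=51.7030, V(4,3)=7.0067, V(4,4)=57.0972
(3,0): S=65.8464. Δ = (V_up−V_dn)/(S_up−S_dn) = (82.8674−104.5967)/(71.7726−50.0433) = -1.0000. V = [p*·82.8674 + (1−p*)·104.5967]/1.05 = 81.4298. B = V − Δ·S = 147.2762.
(3,1): S=94.4376. Δ = (V_up−V_dn)/(S_up−S_dn) = (51.7030−82.8674)/(102.9370−71.7726) = -1.0000. V = [p*·51.7030 + (1−p*)·82.8674]/1.05 = 52.8386. B = V − Δ·S = 147.2762.
(3,2): S=135.4434. Δ = (V_up−V_dn)/(S_up−S_dn) = (7.0067−51.7030)/(147.6333−102.9370) = -1.0000. V = [p*·7.0067 + (1−p*)·51.7030]/1.05 = 11.8328. B = V − Δ·S = 147.2762.
(3,3): S=194.2544. Δ = (V_up−V_dn)/(S_up−S_dn) = (57.0972−7.0067)/(211.7372−147.6333) = 0.7814. V = [p*·57.0972 + (1−p*)·7.0067]/1.05 = 48.5959. B = V − Δ·S = -103.1937.
(2,0): S=86.6400. Δ = (V_up−V_dn)/(S_up−S_dn) = (52.8386−81.4298)/(94.4376−65.8464) = -1.0000. V = [p*·52.8386 + (1−p*)·81.4298]/1.05 = 53.6230. B = V − Δ·S = 140.2630.
(2,1): S=124.2600. Δ = (V_up−V_dn)/(S_up−S_dn) = (11.8328−52.8386)/(135.4434−94.4376) = -1.0000. V = [p*·11.8328 + (1−p*)·52.8386]/1.05 = 16.0030. B = V − Δ·S = 140.2630.
(2,2): S=178.2150. Δ = (V_up−V_dn)/(S_up−S_dn) = (48.5959−11.8328)/(194.2544−135.4434) = 0.6251. V = [p*·48.5959 + (1−p*)·11.8328]/1.05 = 42.0378. B = V − Δ·S = -69.3654.
(1,0): S=114.0000. Δ = (V_up−V_dn)/(S_up−S_dn) = (16.0030−53.6230)/(124.2600−86.6400) = -1.0000. V = [p*·16.0030 + (1−p*)·53.6230]/1.05 = 19.5838. B = V − Δ·S = 133.5838.
(1,1): S=163.5000. Δ = (V_up−V_dn)/(S_up−S_dn) = (42.0378−16.0030)/(178.2150−124.2600) = 0.4825. V = [p*·42.0378 + (1−p*)·16.0030]/1.05 = 37.0306. B = V − Δ·S = -41.8628.
(0,0): S=150.0000. Δ = (V_up−V_dn)/(S_up−S_dn) = (37.0306−19.5838)/(163.5000−114.0000) = 0.3525. V = [p*·37.0306 + (1−p*)·19.5838]/1.05 = 33.2532. B = V − Δ·S = -19.6157.
Check: Δ(0,0)·S0 + B(0,0) = 33.2532 = V0.

(0,0): Delta=0.3525 Bond=-19.6157
(1,0): Delta=-1.0000 Bond=133.5838
(1,1): Delta=0.4825 Bond=-41.8628
(2,0): Delta=-1.0000 Bond=140.2630
(2,1): Delta=-1.0000 Bond=140.2630
(2,2): Delta=0.6251 Bond=-69.3654
(3,0): Delta=-1.0000 Bond=147.2762
(3,1): Delta=-1.0000 Bond=147.2762
(3,2): Delta=-1.0000 Bond=147.2762
(3,3): Delta=0.7814 Bond=-103.1937
V0=33.2532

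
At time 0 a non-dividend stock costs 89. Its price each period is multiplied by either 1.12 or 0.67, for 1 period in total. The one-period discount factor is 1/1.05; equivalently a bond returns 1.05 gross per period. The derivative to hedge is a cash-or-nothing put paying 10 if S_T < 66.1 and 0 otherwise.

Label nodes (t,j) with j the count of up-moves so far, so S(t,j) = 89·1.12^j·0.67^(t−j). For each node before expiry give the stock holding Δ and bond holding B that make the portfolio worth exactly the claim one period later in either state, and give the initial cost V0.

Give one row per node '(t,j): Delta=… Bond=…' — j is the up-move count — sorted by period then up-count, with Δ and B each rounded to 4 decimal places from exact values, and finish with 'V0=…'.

(0,0): Delta=-0.2497 Bond=23.7037
V0=1.4815

Under the risk-neutral measure, an up-move has probability p* = (R−d)/(u−d) = 0.8444 and values discount at R = 1.05.
Payoff layer (t=1): V(1,0)=10.0000, V(1,1)=0.0000
Node (0,0) S=89.0000: V=(p*·0.0000+(1−p*)·10.0000)/1.05=1.4815; Δ=(0.0000−10.0000)/(99.6800−59.6300)=-0.2497; B=V−Δ·S=23.7037
Self-financing check: at every node Δ·S+B equals the discounted successor values.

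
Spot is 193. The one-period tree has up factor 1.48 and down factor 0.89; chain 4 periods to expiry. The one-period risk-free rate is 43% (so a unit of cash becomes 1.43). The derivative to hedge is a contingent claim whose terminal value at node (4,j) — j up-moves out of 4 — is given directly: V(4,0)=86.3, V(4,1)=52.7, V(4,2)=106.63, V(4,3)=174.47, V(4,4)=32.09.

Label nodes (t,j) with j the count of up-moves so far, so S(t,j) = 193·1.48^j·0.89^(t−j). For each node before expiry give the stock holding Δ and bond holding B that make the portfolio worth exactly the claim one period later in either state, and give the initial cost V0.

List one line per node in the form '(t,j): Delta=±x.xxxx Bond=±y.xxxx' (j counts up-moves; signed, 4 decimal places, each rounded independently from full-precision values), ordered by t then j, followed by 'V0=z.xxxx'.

No-arbitrage ⇒ martingale measure with p* = (R−d)/(u−d) = 0.9153.
Terminal values V(4,·): V(4,0)=86.3000, V(4,1)=52.7000, V(4,2)=106.6300, V(4,3)=174.4700, V(4,4)=32.0900
(3,0): S=136.0590. Δ = (V_up−V_dn)/(S_up−S_dn) = (52.7000−86.3000)/(201.3673−121.0925) = -0.4186. V = [p*·52.7000 + (1−p*)·86.3000]/1.43 = 38.8444. B = V − Δ·S = 95.7935.
(3,1): S=226.2554. Δ = (V_up−V_dn)/(S_up−S_dn) = (106.6300−52.7000)/(334.8581−201.3673) = 0.4040. V = [p*·106.6300 + (1−p*)·52.7000]/1.43 = 71.3704. B = V − Δ·S = -20.0364.
(3,2): S=376.2450. Δ = (V_up−V_dn)/(S_up−S_dn) = (174.4700−106.6300)/(556.8426−334.8581) = 0.3056. V = [p*·174.4700 + (1−p*)·106.6300]/1.43 = 117.9866. B = V − Δ·S = 3.0036.
(3,3): S=625.6659. Δ = (V_up−V_dn)/(S_up−S_dn) = (32.0900−174.4700)/(925.9855−556.8426) = -0.3857. V = [p*·32.0900 + (1−p*)·174.4700]/1.43 = 30.8784. B = V − Δ·S = 272.2004.
(2,0): S=152.8753. Δ = (V_up−V_dn)/(S_up−S_dn) = (71.3704−38.8444)/(226.2554−136.0590) = 0.3606. V = [p*·71.3704 + (1−p*)·38.8444]/1.43 = 47.9818. B = V − Δ·S = -7.1471.
(2,1): S=254.2196. Δ = (V_up−V_dn)/(S_up−S_dn) = (117.9866−71.3704)/(376.2450−226.2554) = 0.3108. V = [p*·117.9866 + (1−p*)·71.3704]/1.43 = 79.7455. B = V − Δ·S = 0.7350.
(2,2): S=422.7472. Δ = (V_up−V_dn)/(S_up−S_dn) = (30.8784−117.9866)/(625.6659−376.2450) = -0.3492. V = [p*·30.8784 + (1−p*)·117.9866]/1.43 = 26.7556. B = V − Δ·S = 174.3966.
(1,0): S=171.7700. Δ = (V_up−V_dn)/(S_up−S_dn) = (79.7455−47.9818)/(254.2196−152.8753) = 0.3134. V = [p*·79.7455 + (1−p*)·47.9818]/1.43 = 53.8837. B = V − Δ·S = 0.0469.
(1,1): S=285.6400. Δ = (V_up−V_dn)/(S_up−S_dn) = (26.7556−79.7455)/(422.7472−254.2196) = -0.3144. V = [p*·26.7556 + (1−p*)·79.7455]/1.43 = 21.8505. B = V − Δ·S = 111.6640.
(0,0): S=193.0000. Δ = (V_up−V_dn)/(S_up−S_dn) = (21.8505−53.8837)/(285.6400−171.7700) = -0.2813. V = [p*·21.8505 + (1−p*)·53.8837]/1.43 = 17.1785. B = V − Δ·S = 71.4720.
Check: Δ(0,0)·S0 + B(0,0) = 17.1785 = V0.

(0,0): Delta=-0.2813 Bond=71.4720
(1,0): Delta=0.3134 Bond=0.0469
(1,1): Delta=-0.3144 Bond=111.6640
(2,0): Delta=0.3606 Bond=-7.1471
(2,1): Delta=0.3108 Bond=0.7350
(2,2): Delta=-0.3492 Bond=174.3966
(3,0): Delta=-0.4186 Bond=95.7935
(3,1): Delta=0.4040 Bond=-20.0364
(3,2): Delta=0.3056 Bond=3.0036
(3,3): Delta=-0.3857 Bond=272.2004
V0=17.1785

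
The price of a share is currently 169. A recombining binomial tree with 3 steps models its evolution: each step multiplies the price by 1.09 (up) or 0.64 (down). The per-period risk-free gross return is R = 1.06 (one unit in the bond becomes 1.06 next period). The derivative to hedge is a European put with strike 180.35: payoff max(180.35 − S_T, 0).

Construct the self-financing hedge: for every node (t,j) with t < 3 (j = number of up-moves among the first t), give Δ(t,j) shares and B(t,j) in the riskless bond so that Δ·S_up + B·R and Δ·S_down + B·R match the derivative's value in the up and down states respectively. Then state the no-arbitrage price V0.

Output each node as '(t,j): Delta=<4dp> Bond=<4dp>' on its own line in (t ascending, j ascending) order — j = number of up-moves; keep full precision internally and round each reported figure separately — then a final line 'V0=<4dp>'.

No-arbitrage ⇒ martingale measure with p* = (R−d)/(u−d) = 0.9333.
Terminal values V(3,·): V(3,0)=136.0477, V(3,1)=104.8976, V(3,2)=51.8451, V(3,3)=0.0000
  t=2,j=0: stock 69.2224 → up 75.4524 (V=104.8976), down 44.3023 (V=136.0477). Price 100.9191; hedge Δ=-1.0000, bond B=170.1415.
  t=2,j=1: stock 117.8944 → up 128.5049 (V=51.8451), down 75.4524 (V=104.8976). Price 52.2471; hedge Δ=-1.0000, bond B=170.1415.
  t=2,j=2: stock 200.7889 → up 218.8599 (V=0.0000), down 128.5049 (V=51.8451). Price 3.2607; hedge Δ=-0.5738, bond B=118.4720.
  t=1,j=0: stock 108.1600 → up 117.8944 (V=52.2471), down 69.2224 (V=100.9191). Price 52.3509; hedge Δ=-1.0000, bond B=160.5109.
  t=1,j=1: stock 184.2100 → up 200.7889 (V=3.2607), down 117.8944 (V=52.2471). Price 6.1570; hedge Δ=-0.5909, bond B=115.0157.
  t=0,j=0: stock 169.0000 → up 184.2100 (V=6.1570), down 108.1600 (V=52.3509). Price 8.7138; hedge Δ=-0.6074, bond B=111.3667.
Each (Δ,B) replicates both successor values, so the strategy is self-financing and V0 is arbitrage-free.

(0,0): Delta=-0.6074 Bond=111.3667
(1,0): Delta=-1.0000 Bond=160.5109
(1,1): Delta=-0.5909 Bond=115.0157
(2,0): Delta=-1.0000 Bond=170.1415
(2,1): Delta=-1.0000 Bond=170.1415
(2,2): Delta=-0.5738 Bond=118.4720
V0=8.7138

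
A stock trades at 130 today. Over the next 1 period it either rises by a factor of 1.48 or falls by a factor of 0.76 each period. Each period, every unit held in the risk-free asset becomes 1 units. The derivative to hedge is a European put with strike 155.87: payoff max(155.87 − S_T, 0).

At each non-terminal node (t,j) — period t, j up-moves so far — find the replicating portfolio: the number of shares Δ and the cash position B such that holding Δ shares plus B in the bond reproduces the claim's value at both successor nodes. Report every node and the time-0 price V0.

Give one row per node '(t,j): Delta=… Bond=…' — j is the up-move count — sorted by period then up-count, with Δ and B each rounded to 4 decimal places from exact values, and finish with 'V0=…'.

Under the risk-neutral measure, an up-move has probability p* = (R−d)/(u−d) = 0.3333 and values discount at R = 1.
At expiry t=1: V(1,0)=57.0700, V(1,1)=0.0000
Node (0,0) S=130.0000: V=(p*·0.0000+(1−p*)·57.0700)/1=38.0467; Δ=(0.0000−57.0700)/(192.4000−98.8000)=-0.6097; B=V−Δ·S=117.3106
Check: Δ(0,0)·S0 + B(0,0) = 38.0467 = V0.

(0,0): Delta=-0.6097 Bond=117.3106
V0=38.0467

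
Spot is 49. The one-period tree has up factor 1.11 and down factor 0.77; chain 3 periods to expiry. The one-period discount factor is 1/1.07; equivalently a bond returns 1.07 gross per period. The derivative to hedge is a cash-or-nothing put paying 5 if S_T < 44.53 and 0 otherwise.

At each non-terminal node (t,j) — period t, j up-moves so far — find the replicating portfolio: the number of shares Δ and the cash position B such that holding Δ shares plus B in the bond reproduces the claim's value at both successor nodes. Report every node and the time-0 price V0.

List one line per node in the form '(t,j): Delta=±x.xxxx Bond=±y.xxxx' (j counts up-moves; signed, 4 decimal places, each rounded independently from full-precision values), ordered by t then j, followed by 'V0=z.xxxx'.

Since d<R<u, set p* = (R−d)/(u−d) = 0.8824; price each node as the discounted p*-expectation of its children.
At expiry t=3: V(3,0)=5.0000, V(3,1)=5.0000, V(3,2)=0.0000, V(3,3)=0.0000
Node (2,0) S=29.0521: V=(p*·5.0000+(1−p*)·5.0000)/1.07=4.6729; Δ=(5.0000−5.0000)/(32.2478−22.3701)=0.0000; B=V−Δ·S=4.6729
Node (2,1) S=41.8803: V=(p*·0.0000+(1−p*)·5.0000)/1.07=0.5498; Δ=(0.0000−5.0000)/(46.4871−32.2478)=-0.3511; B=V−Δ·S=15.2556
Node (2,2) S=60.3729: V=(p*·0.0000+(1−p*)·0.0000)/1.07=0.0000; Δ=(0.0000−0.0000)/(67.0139−46.4871)=0.0000; B=V−Δ·S=0.0000
Node (1,0) S=37.7300: V=(p*·0.5498+(1−p*)·4.6729)/1.07=0.9671; Δ=(0.5498−4.6729)/(41.8803−29.0521)=-0.3214; B=V−Δ·S=13.0940
Node (1,1) S=54.3900: V=(p*·0.0000+(1−p*)·0.5498)/1.07=0.0604; Δ=(0.0000−0.5498)/(60.3729−41.8803)=-0.0297; B=V−Δ·S=1.6774
Node (0,0) S=49.0000: V=(p*·0.0604+(1−p*)·0.9671)/1.07=0.1562; Δ=(0.0604−0.9671)/(54.3900−37.7300)=-0.0544; B=V−Δ·S=2.8229
The time-0 hedge costs 0.1562, which is the no-arbitrage price.

(0,0): Delta=-0.0544 Bond=2.8229
(1,0): Delta=-0.3214 Bond=13.0940
(1,1): Delta=-0.0297 Bond=1.6774
(2,0): Delta=0.0000 Bond=4.6729
(2,1): Delta=-0.3511 Bond=15.2556
(2,2): Delta=0.0000 Bond=0.0000
V0=0.1562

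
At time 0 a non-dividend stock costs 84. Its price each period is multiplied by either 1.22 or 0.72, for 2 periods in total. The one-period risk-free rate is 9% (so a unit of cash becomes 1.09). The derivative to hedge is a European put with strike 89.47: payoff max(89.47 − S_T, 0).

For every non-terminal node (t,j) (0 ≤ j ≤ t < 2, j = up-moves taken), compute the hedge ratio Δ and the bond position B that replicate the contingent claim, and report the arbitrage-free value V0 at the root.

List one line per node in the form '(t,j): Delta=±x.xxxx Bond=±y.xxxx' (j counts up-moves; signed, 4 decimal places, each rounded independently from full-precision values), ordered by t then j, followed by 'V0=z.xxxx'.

(0,0): Delta=-0.4253 Bond=43.4155
(1,0): Delta=-1.0000 Bond=82.0826
(1,1): Delta=-0.3061 Bond=35.1100
V0=7.6928

Risk-neutral probability p* = (R−d)/(u−d) = (1.09−0.72)/(1.22−0.72) = 0.7400.
At expiry t=2: V(2,0)=45.9244, V(2,1)=15.6844, V(2,2)=0.0000
  t=1,j=0: stock 60.4800 → up 73.7856 (V=15.6844), down 43.5456 (V=45.9244). Price 21.6026; hedge Δ=-1.0000, bond B=82.0826.
  t=1,j=1: stock 102.4800 → up 125.0256 (V=0.0000), down 73.7856 (V=15.6844). Price 3.7412; hedge Δ=-0.3061, bond B=35.1100.
  t=0,j=0: stock 84.0000 → up 102.4800 (V=3.7412), down 60.4800 (V=21.6026). Price 7.6928; hedge Δ=-0.4253, bond B=43.4155.
Self-financing check: at every node Δ·S+B equals the discounted successor values.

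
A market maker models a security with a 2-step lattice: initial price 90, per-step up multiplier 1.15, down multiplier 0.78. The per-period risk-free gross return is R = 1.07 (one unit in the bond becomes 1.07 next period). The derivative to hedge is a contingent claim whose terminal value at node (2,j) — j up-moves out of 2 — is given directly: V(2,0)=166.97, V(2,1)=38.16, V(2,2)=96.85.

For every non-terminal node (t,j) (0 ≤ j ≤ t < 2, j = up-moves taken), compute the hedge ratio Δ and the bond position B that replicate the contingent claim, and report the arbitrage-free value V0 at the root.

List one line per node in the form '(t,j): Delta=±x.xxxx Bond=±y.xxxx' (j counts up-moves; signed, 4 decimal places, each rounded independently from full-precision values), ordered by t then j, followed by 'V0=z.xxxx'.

(0,0): Delta=0.5094 Bond=24.2377
(1,0): Delta=-4.9592 Bond=409.8275
(1,1): Delta=1.5326 Bond=-79.9672
V0=70.0813

The replicating-portfolio and risk-neutral prices coincide; use p* = (1.07−0.78)/(1.15−0.78) = 0.7838 for the latter.
Payoff layer (t=2): V(2,0)=166.9700, V(2,1)=38.1600, V(2,2)=96.8500
(1,0): S=70.2000. Δ = (V_up−V_dn)/(S_up−S_dn) = (38.1600−166.9700)/(80.7300−54.7560) = -4.9592. V = [p*·38.1600 + (1−p*)·166.9700]/1.07 = 61.6923. B = V − Δ·S = 409.8275.
(1,1): S=103.5000. Δ = (V_up−V_dn)/(S_up−S_dn) = (96.8500−38.1600)/(119.0250−80.7300) = 1.5326. V = [p*·96.8500 + (1−p*)·38.1600]/1.07 = 78.6545. B = V − Δ·S = -79.9672.
(0,0): S=90.0000. Δ = (V_up−V_dn)/(S_up−S_dn) = (78.6545−61.6923)/(103.5000−70.2000) = 0.5094. V = [p*·78.6545 + (1−p*)·61.6923]/1.07 = 70.0813. B = V − Δ·S = 24.2377.
Root portfolio cost Δ·90+B reproduces V0=70.0813.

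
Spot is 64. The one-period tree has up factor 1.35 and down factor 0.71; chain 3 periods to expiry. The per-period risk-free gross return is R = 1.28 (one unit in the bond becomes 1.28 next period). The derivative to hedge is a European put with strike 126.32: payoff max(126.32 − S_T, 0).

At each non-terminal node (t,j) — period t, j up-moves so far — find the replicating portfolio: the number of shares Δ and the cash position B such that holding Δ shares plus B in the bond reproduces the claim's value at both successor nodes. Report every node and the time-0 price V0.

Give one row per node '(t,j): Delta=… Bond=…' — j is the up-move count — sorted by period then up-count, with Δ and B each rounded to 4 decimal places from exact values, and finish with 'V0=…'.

(0,0): Delta=-0.6319 Bond=47.1660
(1,0): Delta=-1.0000 Bond=77.0996
(1,1): Delta=-0.6081 Bond=58.3182
(2,0): Delta=-1.0000 Bond=98.6875
(2,1): Delta=-1.0000 Bond=98.6875
(2,2): Delta=-0.5828 Bond=71.6950
V0=6.7254

Since d<R<u, set p* = (R−d)/(u−d) = 0.8906; price each node as the discounted p*-expectation of its children.
Payoff layer (t=3): V(3,0)=103.4137, V(3,1)=82.7658, V(3,2)=43.5056, V(3,3)=0.0000
(2,0): S=32.2624. Δ = (V_up−V_dn)/(S_up−S_dn) = (82.7658−103.4137)/(43.5542−22.9063) = -1.0000. V = [p*·82.7658 + (1−p*)·103.4137]/1.28 = 66.4251. B = V − Δ·S = 98.6875.
(2,1): S=61.3440. Δ = (V_up−V_dn)/(S_up−S_dn) = (43.5056−82.7658)/(82.8144−43.5542) = -1.0000. V = [p*·43.5056 + (1−p*)·82.7658]/1.28 = 37.3435. B = V − Δ·S = 98.6875.
(2,2): S=116.6400. Δ = (V_up−V_dn)/(S_up−S_dn) = (0.0000−43.5056)/(157.4640−82.8144) = -0.5828. V = [p*·0.0000 + (1−p*)·43.5056]/1.28 = 3.7175. B = V − Δ·S = 71.6950.
(1,0): S=45.4400. Δ = (V_up−V_dn)/(S_up−S_dn) = (37.3435−66.4251)/(61.3440−32.2624) = -1.0000. V = [p*·37.3435 + (1−p*)·66.4251]/1.28 = 31.6596. B = V − Δ·S = 77.0996.
(1,1): S=86.4000. Δ = (V_up−V_dn)/(S_up−S_dn) = (3.7175−37.3435)/(116.6400−61.3440) = -0.6081. V = [p*·3.7175 + (1−p*)·37.3435]/1.28 = 5.7776. B = V − Δ·S = 58.3182.
(0,0): S=64.0000. Δ = (V_up−V_dn)/(S_up−S_dn) = (5.7776−31.6596)/(86.4000−45.4400) = -0.6319. V = [p*·5.7776 + (1−p*)·31.6596]/1.28 = 6.7254. B = V − Δ·S = 47.1660.
Self-financing check: at every node Δ·S+B equals the discounted successor values.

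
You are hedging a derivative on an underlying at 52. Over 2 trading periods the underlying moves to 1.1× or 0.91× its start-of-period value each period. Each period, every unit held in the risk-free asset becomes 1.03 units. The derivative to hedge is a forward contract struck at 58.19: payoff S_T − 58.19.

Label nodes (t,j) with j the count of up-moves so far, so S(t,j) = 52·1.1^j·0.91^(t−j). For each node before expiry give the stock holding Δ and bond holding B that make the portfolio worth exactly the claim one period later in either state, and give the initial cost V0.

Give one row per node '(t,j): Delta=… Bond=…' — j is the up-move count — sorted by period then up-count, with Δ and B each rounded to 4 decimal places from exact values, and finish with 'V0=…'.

(0,0): Delta=1.0000 Bond=-54.8497
(1,0): Delta=1.0000 Bond=-56.4951
(1,1): Delta=1.0000 Bond=-56.4951
V0=-2.8497

The replicating-portfolio and risk-neutral prices coincide; use p* = (1.03−0.91)/(1.1−0.91) = 0.6316 for the latter.
Terminal payoffs: V(2,0)=-15.1288, V(2,1)=-6.1380, V(2,2)=4.7300
  t=1,j=0: stock 47.3200 → up 52.0520 (V=-6.1380), down 43.0612 (V=-15.1288). Price -9.1751; hedge Δ=1.0000, bond B=-56.4951.
  t=1,j=1: stock 57.2000 → up 62.9200 (V=4.7300), down 52.0520 (V=-6.1380). Price 0.7049; hedge Δ=1.0000, bond B=-56.4951.
  t=0,j=0: stock 52.0000 → up 57.2000 (V=0.7049), down 47.3200 (V=-9.1751). Price -2.8497; hedge Δ=1.0000, bond B=-54.8497.
Root portfolio cost Δ·52+B reproduces V0=-2.8497.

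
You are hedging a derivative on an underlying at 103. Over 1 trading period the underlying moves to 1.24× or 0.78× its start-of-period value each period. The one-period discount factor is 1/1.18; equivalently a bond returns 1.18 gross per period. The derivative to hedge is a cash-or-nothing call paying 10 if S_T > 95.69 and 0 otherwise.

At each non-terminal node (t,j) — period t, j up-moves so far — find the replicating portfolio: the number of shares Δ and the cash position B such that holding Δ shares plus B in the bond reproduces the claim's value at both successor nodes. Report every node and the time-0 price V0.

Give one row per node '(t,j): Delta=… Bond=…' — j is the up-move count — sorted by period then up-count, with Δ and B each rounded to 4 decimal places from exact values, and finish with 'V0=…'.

(0,0): Delta=0.2111 Bond=-14.3699
V0=7.3692

Since d<R<u, set p* = (R−d)/(u−d) = 0.8696; price each node as the discounted p*-expectation of its children.
At expiry t=1: V(1,0)=0.0000, V(1,1)=10.0000
(0,0): S=103.0000. Δ = (V_up−V_dn)/(S_up−S_dn) = (10.0000−0.0000)/(127.7200−80.3400) = 0.2111. V = [p*·10.0000 + (1−p*)·0.0000]/1.18 = 7.3692. B = V − Δ·S = -14.3699.
Self-financing check: at every node Δ·S+B equals the discounted successor values.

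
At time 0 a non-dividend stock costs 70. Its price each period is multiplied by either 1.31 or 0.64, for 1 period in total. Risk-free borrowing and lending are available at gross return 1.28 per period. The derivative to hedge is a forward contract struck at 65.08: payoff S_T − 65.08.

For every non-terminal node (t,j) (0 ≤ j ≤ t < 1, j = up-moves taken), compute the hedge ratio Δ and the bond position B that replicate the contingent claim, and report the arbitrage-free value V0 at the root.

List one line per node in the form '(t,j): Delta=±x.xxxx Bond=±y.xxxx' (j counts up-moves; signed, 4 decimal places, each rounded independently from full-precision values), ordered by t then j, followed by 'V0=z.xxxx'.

Since d<R<u, set p* = (R−d)/(u−d) = 0.9552; price each node as the discounted p*-expectation of its children.
Terminal payoffs: V(1,0)=-20.2800, V(1,1)=26.6200
Node (0,0) S=70.0000: V=(p*·26.6200+(1−p*)·-20.2800)/1.28=19.1563; Δ=(26.6200−-20.2800)/(91.7000−44.8000)=1.0000; B=V−Δ·S=-50.8438
The time-0 hedge costs 19.1563, which is the no-arbitrage price.

(0,0): Delta=1.0000 Bond=-50.8438
V0=19.1563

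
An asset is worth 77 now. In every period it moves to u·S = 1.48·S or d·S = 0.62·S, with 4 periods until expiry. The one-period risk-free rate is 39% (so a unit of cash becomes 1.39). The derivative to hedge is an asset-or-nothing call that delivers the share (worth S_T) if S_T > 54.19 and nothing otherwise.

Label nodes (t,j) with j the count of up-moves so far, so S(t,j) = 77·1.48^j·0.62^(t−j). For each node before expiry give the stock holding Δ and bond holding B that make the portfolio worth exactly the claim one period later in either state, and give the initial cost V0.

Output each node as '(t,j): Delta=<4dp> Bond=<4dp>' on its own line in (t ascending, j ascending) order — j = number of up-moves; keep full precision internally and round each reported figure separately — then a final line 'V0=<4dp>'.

(0,0): Delta=1.0044 Bond=-0.3683
(1,0): Delta=1.0620 Bond=-3.2615
(1,1): Delta=1.0016 Bond=-0.1906
(2,0): Delta=1.6406 Bond=-21.6598
(2,1): Delta=1.0337 Bond=-2.5317
(2,2): Delta=1.0000 Bond=0.0000
(3,0): Delta=0.0000 Bond=0.0000
(3,1): Delta=1.7209 Bond=-33.6261
(3,2): Delta=1.0000 Bond=0.0000
(3,3): Delta=1.0000 Bond=0.0000
V0=76.9698

Since d<R<u, set p* = (R−d)/(u−d) = 0.8953; price each node as the discounted p*-expectation of its children.
Terminal payoffs: V(4,0)=0.0000, V(4,1)=0.0000, V(4,2)=64.8332, V(4,3)=154.7632, V(4,4)=369.4346
(3,0): S=18.3513. Δ = (V_up−V_dn)/(S_up−S_dn) = (0.0000−0.0000)/(27.1599−11.3778) = 0.0000. V = [p*·0.0000 + (1−p*)·0.0000]/1.39 = 0.0000. B = V − Δ·S = 0.0000.
(3,1): S=43.8062. Δ = (V_up−V_dn)/(S_up−S_dn) = (64.8332−0.0000)/(64.8332−27.1599) = 1.7209. V = [p*·64.8332 + (1−p*)·0.0000]/1.39 = 41.7614. B = V − Δ·S = -33.6261.
(3,2): S=104.5697. Δ = (V_up−V_dn)/(S_up−S_dn) = (154.7632−64.8332)/(154.7632−64.8332) = 1.0000. V = [p*·154.7632 + (1−p*)·64.8332]/1.39 = 104.5697. B = V − Δ·S = 0.0000.
(3,3): S=249.6180. Δ = (V_up−V_dn)/(S_up−S_dn) = (369.4346−154.7632)/(369.4346−154.7632) = 1.0000. V = [p*·369.4346 + (1−p*)·154.7632]/1.39 = 249.6180. B = V − Δ·S = 0.0000.
(2,0): S=29.5988. Δ = (V_up−V_dn)/(S_up−S_dn) = (41.7614−0.0000)/(43.8062−18.3513) = 1.6406. V = [p*·41.7614 + (1−p*)·0.0000]/1.39 = 26.9000. B = V − Δ·S = -21.6598.
(2,1): S=70.6552. Δ = (V_up−V_dn)/(S_up−S_dn) = (104.5697−41.7614)/(104.5697−43.8062) = 1.0337. V = [p*·104.5697 + (1−p*)·41.7614]/1.39 = 70.5012. B = V − Δ·S = -2.5317.
(2,2): S=168.6608. Δ = (V_up−V_dn)/(S_up−S_dn) = (249.6180−104.5697)/(249.6180−104.5697) = 1.0000. V = [p*·249.6180 + (1−p*)·104.5697]/1.39 = 168.6608. B = V − Δ·S = 0.0000.
(1,0): S=47.7400. Δ = (V_up−V_dn)/(S_up−S_dn) = (70.5012−26.9000)/(70.6552−29.5988) = 1.0620. V = [p*·70.5012 + (1−p*)·26.9000]/1.39 = 47.4376. B = V − Δ·S = -3.2615.
(1,1): S=113.9600. Δ = (V_up−V_dn)/(S_up−S_dn) = (168.6608−70.5012)/(168.6608−70.6552) = 1.0016. V = [p*·168.6608 + (1−p*)·70.5012]/1.39 = 113.9484. B = V − Δ·S = -0.1906.
(0,0): S=77.0000. Δ = (V_up−V_dn)/(S_up−S_dn) = (113.9484−47.4376)/(113.9600−47.7400) = 1.0044. V = [p*·113.9484 + (1−p*)·47.4376]/1.39 = 76.9698. B = V − Δ·S = -0.3683.
The time-0 hedge costs 76.9698, which is the no-arbitrage price.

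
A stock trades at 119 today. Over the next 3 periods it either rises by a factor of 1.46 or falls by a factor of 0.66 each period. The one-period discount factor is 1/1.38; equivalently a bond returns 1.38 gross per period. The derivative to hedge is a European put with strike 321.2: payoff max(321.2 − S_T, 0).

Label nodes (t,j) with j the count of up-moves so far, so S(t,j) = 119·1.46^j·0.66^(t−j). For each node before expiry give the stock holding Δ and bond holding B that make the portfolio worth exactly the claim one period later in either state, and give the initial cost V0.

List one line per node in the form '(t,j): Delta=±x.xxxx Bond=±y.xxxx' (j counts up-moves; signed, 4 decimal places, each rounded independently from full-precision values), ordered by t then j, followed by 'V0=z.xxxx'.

(0,0): Delta=-0.7804 Bond=109.7228
(1,0): Delta=-1.0000 Bond=168.6620
(1,1): Delta=-0.7694 Bond=149.5014
(2,0): Delta=-1.0000 Bond=232.7536
(2,1): Delta=-1.0000 Bond=232.7536
(2,2): Delta=-0.7578 Bond=203.3739
V0=16.8510

Risk-neutral probability p* = (R−d)/(u−d) = (1.38−0.66)/(1.46−0.66) = 0.9000.
At expiry t=3: V(3,0)=286.9880, V(3,1)=245.5189, V(3,2)=153.7841, V(3,3)=0.0000
(2,0): S=51.8364. Δ = (V_up−V_dn)/(S_up−S_dn) = (245.5189−286.9880)/(75.6811−34.2120) = -1.0000. V = [p*·245.5189 + (1−p*)·286.9880]/1.38 = 180.9172. B = V − Δ·S = 232.7536.
(2,1): S=114.6684. Δ = (V_up−V_dn)/(S_up−S_dn) = (153.7841−245.5189)/(167.4159−75.6811) = -1.0000. V = [p*·153.7841 + (1−p*)·245.5189]/1.38 = 118.0852. B = V − Δ·S = 232.7536.
(2,2): S=253.6604. Δ = (V_up−V_dn)/(S_up−S_dn) = (0.0000−153.7841)/(370.3442−167.4159) = -0.7578. V = [p*·0.0000 + (1−p*)·153.7841]/1.38 = 11.1438. B = V − Δ·S = 203.3739.
(1,0): S=78.5400. Δ = (V_up−V_dn)/(S_up−S_dn) = (118.0852−180.9172)/(114.6684−51.8364) = -1.0000. V = [p*·118.0852 + (1−p*)·180.9172]/1.38 = 90.1220. B = V − Δ·S = 168.6620.
(1,1): S=173.7400. Δ = (V_up−V_dn)/(S_up−S_dn) = (11.1438−118.0852)/(253.6604−114.6684) = -0.7694. V = [p*·11.1438 + (1−p*)·118.0852]/1.38 = 15.8246. B = V − Δ·S = 149.5014.
(0,0): S=119.0000. Δ = (V_up−V_dn)/(S_up−S_dn) = (15.8246−90.1220)/(173.7400−78.5400) = -0.7804. V = [p*·15.8246 + (1−p*)·90.1220]/1.38 = 16.8510. B = V − Δ·S = 109.7228.
Each (Δ,B) replicates both successor values, so the strategy is self-financing and V0 is arbitrage-free.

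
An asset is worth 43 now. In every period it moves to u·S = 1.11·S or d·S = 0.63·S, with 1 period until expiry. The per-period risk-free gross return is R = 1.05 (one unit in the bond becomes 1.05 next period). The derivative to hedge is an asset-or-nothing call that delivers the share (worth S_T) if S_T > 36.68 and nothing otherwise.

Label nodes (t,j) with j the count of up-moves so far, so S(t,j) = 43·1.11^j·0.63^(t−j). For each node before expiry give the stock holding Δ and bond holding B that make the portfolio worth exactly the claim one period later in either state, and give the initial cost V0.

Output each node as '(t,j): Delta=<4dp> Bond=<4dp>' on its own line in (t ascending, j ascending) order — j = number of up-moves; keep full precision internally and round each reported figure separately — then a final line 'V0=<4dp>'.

(0,0): Delta=2.3125 Bond=-59.6625
V0=39.7750

Under the risk-neutral measure, an up-move has probability p* = (R−d)/(u−d) = 0.8750 and values discount at R = 1.05.
Payoff layer (t=1): V(1,0)=0.0000, V(1,1)=47.7300
  t=0,j=0: stock 43.0000 → up 47.7300 (V=47.7300), down 27.0900 (V=0.0000). Price 39.7750; hedge Δ=2.3125, bond B=-59.6625.
Self-financing check: at every node Δ·S+B equals the discounted successor values.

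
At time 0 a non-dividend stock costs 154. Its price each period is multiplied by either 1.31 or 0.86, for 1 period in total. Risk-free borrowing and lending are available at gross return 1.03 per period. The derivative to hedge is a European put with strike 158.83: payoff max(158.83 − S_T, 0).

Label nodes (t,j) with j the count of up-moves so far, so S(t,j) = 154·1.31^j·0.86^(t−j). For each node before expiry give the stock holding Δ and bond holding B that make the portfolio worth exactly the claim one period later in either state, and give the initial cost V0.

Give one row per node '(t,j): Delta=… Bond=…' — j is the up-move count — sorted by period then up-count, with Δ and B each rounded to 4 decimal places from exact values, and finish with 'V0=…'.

Under the risk-neutral measure, an up-move has probability p* = (R−d)/(u−d) = 0.3778 and values discount at R = 1.03.
At expiry t=1: V(1,0)=26.3900, V(1,1)=0.0000
Node (0,0) S=154.0000: V=(p*·0.0000+(1−p*)·26.3900)/1.03=15.9422; Δ=(0.0000−26.3900)/(201.7400−132.4400)=-0.3808; B=V−Δ·S=74.5866
Root portfolio cost Δ·154+B reproduces V0=15.9422.

(0,0): Delta=-0.3808 Bond=74.5866
V0=15.9422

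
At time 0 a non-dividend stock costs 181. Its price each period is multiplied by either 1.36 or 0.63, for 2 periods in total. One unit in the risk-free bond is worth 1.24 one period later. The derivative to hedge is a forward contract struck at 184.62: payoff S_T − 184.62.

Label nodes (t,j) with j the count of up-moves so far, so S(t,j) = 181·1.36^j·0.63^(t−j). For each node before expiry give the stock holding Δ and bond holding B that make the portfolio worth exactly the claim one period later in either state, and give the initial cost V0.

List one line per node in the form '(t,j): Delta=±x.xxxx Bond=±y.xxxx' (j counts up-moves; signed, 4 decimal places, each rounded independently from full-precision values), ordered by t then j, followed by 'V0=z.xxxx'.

(0,0): Delta=1.0000 Bond=-120.0702
(1,0): Delta=1.0000 Bond=-148.8871
(1,1): Delta=1.0000 Bond=-148.8871
V0=60.9298

The replicating-portfolio and risk-neutral prices coincide; use p* = (1.24−0.63)/(1.36−0.63) = 0.8356 for the latter.
Payoff layer (t=2): V(2,0)=-112.7811, V(2,1)=-29.5392, V(2,2)=150.1576
Node (1,0) S=114.0300: V=(p*·-29.5392+(1−p*)·-112.7811)/1.24=-34.8571; Δ=(-29.5392−-112.7811)/(155.0808−71.8389)=1.0000; B=V−Δ·S=-148.8871
Node (1,1) S=246.1600: V=(p*·150.1576+(1−p*)·-29.5392)/1.24=97.2729; Δ=(150.1576−-29.5392)/(334.7776−155.0808)=1.0000; B=V−Δ·S=-148.8871
Node (0,0) S=181.0000: V=(p*·97.2729+(1−p*)·-34.8571)/1.24=60.9298; Δ=(97.2729−-34.8571)/(246.1600−114.0300)=1.0000; B=V−Δ·S=-120.0702
Root portfolio cost Δ·181+B reproduces V0=60.9298.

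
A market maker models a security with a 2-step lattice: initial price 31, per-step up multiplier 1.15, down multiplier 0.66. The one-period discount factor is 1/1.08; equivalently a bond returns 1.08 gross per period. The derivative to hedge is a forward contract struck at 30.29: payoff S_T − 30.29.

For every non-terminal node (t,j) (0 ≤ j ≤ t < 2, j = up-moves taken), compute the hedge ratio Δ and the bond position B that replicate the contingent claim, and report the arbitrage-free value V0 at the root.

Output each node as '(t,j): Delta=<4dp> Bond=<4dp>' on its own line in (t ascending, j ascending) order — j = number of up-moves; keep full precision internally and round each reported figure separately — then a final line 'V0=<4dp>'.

Under the risk-neutral measure, an up-move has probability p* = (R−d)/(u−d) = 0.8571 and values discount at R = 1.08.
Terminal values V(2,·): V(2,0)=-16.7864, V(2,1)=-6.7610, V(2,2)=10.7075
  t=1,j=0: stock 20.4600 → up 23.5290 (V=-6.7610), down 13.5036 (V=-16.7864). Price -7.5863; hedge Δ=1.0000, bond B=-28.0463.
  t=1,j=1: stock 35.6500 → up 40.9975 (V=10.7075), down 23.5290 (V=-6.7610). Price 7.6037; hedge Δ=1.0000, bond B=-28.0463.
  t=0,j=0: stock 31.0000 → up 35.6500 (V=7.6037), down 20.4600 (V=-7.5863). Price 5.0312; hedge Δ=1.0000, bond B=-25.9688.
Root portfolio cost Δ·31+B reproduces V0=5.0312.

(0,0): Delta=1.0000 Bond=-25.9688
(1,0): Delta=1.0000 Bond=-28.0463
(1,1): Delta=1.0000 Bond=-28.0463
V0=5.0312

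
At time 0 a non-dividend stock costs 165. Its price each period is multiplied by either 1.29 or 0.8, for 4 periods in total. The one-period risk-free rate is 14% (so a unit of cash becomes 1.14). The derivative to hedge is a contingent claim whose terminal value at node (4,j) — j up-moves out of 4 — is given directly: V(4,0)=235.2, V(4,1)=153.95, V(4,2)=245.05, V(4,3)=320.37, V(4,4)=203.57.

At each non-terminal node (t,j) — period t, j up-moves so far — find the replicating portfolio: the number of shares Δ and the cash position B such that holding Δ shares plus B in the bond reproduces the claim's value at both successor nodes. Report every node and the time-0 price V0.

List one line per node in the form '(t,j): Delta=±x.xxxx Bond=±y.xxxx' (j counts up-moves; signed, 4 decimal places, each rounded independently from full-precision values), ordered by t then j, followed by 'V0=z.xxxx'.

Since d<R<u, set p* = (R−d)/(u−d) = 0.6939; price each node as the discounted p*-expectation of its children.
Terminal values V(4,·): V(4,0)=235.2000, V(4,1)=153.9500, V(4,2)=245.0500, V(4,3)=320.3700, V(4,4)=203.5700
  t=3,j=0: stock 84.4800 → up 108.9792 (V=153.9500), down 67.5840 (V=235.2000). Price 156.8618; hedge Δ=-1.9628, bond B=322.6781.
  t=3,j=1: stock 136.2240 → up 175.7290 (V=245.0500), down 108.9792 (V=153.9500). Price 190.4932; hedge Δ=1.3648, bond B=4.5748.
  t=3,j=2: stock 219.6612 → up 283.3629 (V=320.3700), down 175.7290 (V=245.0500). Price 260.8008; hedge Δ=0.6998, bond B=107.0865.
  t=3,j=3: stock 354.2037 → up 456.9228 (V=203.5700), down 283.3629 (V=320.3700). Price 209.9343; hedge Δ=-0.6730, bond B=448.3016.
  t=2,j=0: stock 105.6000 → up 136.2240 (V=190.4932), down 84.4800 (V=156.8618). Price 158.0683; hedge Δ=0.6500, bond B=89.4328.
  t=2,j=1: stock 170.2800 → up 219.6612 (V=260.8008), down 136.2240 (V=190.4932). Price 209.8930; hedge Δ=0.8426, bond B=66.4082.
  t=2,j=2: stock 274.5765 → up 354.2037 (V=209.9343), down 219.6612 (V=260.8008). Price 197.8120; hedge Δ=-0.3781, bond B=301.6211.
  t=1,j=0: stock 132.0000 → up 170.2800 (V=209.8930), down 105.6000 (V=158.0683). Price 170.2003; hedge Δ=0.8012, bond B=64.4356.
  t=1,j=1: stock 212.8500 → up 274.5765 (V=197.8120), down 170.2800 (V=209.8930). Price 176.7634; hedge Δ=-0.1158, bond B=201.4185.
  t=0,j=0: stock 165.0000 → up 212.8500 (V=176.7634), down 132.0000 (V=170.2003). Price 153.2932; hedge Δ=0.0812, bond B=139.8991.
The time-0 hedge costs 153.2932, which is the no-arbitrage price.

(0,0): Delta=0.0812 Bond=139.8991
(1,0): Delta=0.8012 Bond=64.4356
(1,1): Delta=-0.1158 Bond=201.4185
(2,0): Delta=0.6500 Bond=89.4328
(2,1): Delta=0.8426 Bond=66.4082
(2,2): Delta=-0.3781 Bond=301.6211
(3,0): Delta=-1.9628 Bond=322.6781
(3,1): Delta=1.3648 Bond=4.5748
(3,2): Delta=0.6998 Bond=107.0865
(3,3): Delta=-0.6730 Bond=448.3016
V0=153.2932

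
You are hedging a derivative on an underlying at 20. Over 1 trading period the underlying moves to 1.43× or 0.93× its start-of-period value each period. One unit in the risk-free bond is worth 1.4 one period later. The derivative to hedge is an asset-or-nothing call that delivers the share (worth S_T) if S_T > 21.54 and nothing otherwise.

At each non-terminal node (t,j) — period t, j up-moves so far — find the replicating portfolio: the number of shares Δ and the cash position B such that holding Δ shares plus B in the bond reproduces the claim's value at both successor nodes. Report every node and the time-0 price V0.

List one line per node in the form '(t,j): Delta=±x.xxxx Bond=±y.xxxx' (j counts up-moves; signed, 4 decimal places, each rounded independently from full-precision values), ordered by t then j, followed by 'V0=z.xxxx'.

Under the risk-neutral measure, an up-move has probability p* = (R−d)/(u−d) = 0.9400 and values discount at R = 1.4.
Terminal values V(1,·): V(1,0)=0.0000, V(1,1)=28.6000
(0,0): S=20.0000. Δ = (V_up−V_dn)/(S_up−S_dn) = (28.6000−0.0000)/(28.6000−18.6000) = 2.8600. V = [p*·28.6000 + (1−p*)·0.0000]/1.4 = 19.2029. B = V − Δ·S = -37.9971.
Self-financing check: at every node Δ·S+B equals the discounted successor values.

(0,0): Delta=2.8600 Bond=-37.9971
V0=19.2029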